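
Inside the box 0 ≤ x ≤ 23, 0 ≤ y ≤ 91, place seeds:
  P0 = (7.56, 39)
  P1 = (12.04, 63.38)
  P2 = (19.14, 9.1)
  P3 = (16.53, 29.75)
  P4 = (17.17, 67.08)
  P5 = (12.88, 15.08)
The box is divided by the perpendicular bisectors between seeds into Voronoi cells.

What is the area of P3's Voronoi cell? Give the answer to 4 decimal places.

Area of P3's cell: 249.2689

1. box [0,23]×[0,91]: [(0, 0) (23, 0) (23, 91) (0, 91)]
2. ⊥bis P3·P0 via (12.045,34.375): [(0, 22.6946) (0, 0) (23, 0) (23, 44.9984)]  |A|=778.4694
3. ⊥bis P3·P1 via (14.285,46.565): [(0, 22.6946) (0, 0) (23, 0) (23, 44.9984)]  |A|=778.4694
4. ⊥bis P3·P2 via (17.835,19.425): [(0, 22.6946) (0, 17.1708) (23, 20.0778) (23, 44.9984)]  |A|=350.1104
5. ⊥bis P3·P4 via (16.85,48.415): [(0, 22.6946) (0, 17.1708) (23, 20.0778) (23, 44.9984)]  |A|=350.1104
6. ⊥bis P3·P5 via (14.705,22.415): [(2.7731, 25.3837) (23, 20.3511) (23, 44.9984)]  |A|=249.2689
7. canonical 3-gon: [(2.7731, 25.3837) (23, 20.3511) (23, 44.9984)]
8. shoelace: 249.2689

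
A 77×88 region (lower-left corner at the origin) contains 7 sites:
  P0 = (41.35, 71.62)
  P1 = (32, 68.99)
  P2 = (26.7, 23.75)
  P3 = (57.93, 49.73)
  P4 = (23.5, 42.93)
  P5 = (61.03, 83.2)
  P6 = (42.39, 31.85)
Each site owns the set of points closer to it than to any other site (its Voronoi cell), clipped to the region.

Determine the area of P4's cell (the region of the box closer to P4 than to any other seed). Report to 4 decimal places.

Area of P4's cell: 979.4833

1. box [0,77]×[0,88]: [(0, 0) (77, 0) (77, 88) (0, 88)]
2. ⊥bis P4·P0 via (32.425,57.275): [(0, 77.4488) (0, 0) (77, 0) (77, 29.5419)]  |A|=4119.1404
3. ⊥bis P4·P1 via (27.75,55.96): [(42.0192, 51.3058) (0, 65.0112) (0, 0) (77, 0) (77, 29.5419)]  |A|=3857.8323
4. ⊥bis P4·P2 via (25.1,33.34): [(61.2116, 39.3649) (42.0192, 51.3058) (0, 65.0112) (0, 29.1523)]  |A|=1216.8454
5. ⊥bis P4·P3 via (40.715,46.33): [(42.7006, 36.2765) (39.5748, 52.1031) (0, 65.0112) (0, 29.1523)]  |A|=1058.592
6. ⊥bis P4·P5 via (42.265,63.065): [(42.7006, 36.2765) (39.5748, 52.1031) (0, 65.0112) (0, 29.1523)]  |A|=1058.592
7. ⊥bis P4·P6 via (32.945,37.39): [(31.1628, 34.3515) (40.0787, 49.552) (39.5748, 52.1031) (0, 65.0112) (0, 29.1523)]  |A|=979.4833
8. canonical 5-gon: [(31.1628, 34.3515) (40.0787, 49.552) (39.5748, 52.1031) (0, 65.0112) (0, 29.1523)]
9. shoelace: 979.4833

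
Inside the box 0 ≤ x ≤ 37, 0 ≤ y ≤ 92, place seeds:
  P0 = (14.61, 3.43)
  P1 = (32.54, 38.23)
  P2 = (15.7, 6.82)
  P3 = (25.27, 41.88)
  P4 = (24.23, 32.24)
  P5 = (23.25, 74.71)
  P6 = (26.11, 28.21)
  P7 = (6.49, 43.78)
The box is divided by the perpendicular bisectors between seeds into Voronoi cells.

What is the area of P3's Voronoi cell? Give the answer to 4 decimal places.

1. box [0,37]×[0,92]: [(0, 0) (37, 0) (37, 92) (0, 92)]
2. ⊥bis P3·P0 via (19.94,22.655): [(0, 28.1832) (37, 17.9252) (37, 92) (0, 92)]  |A|=2550.9935
3. ⊥bis P3·P1 via (28.905,40.055): [(0, 28.1832) (20.1411, 22.5992) (37, 56.1785) (37, 92) (0, 92)]  |A|=2228.5399
4. ⊥bis P3·P2 via (20.485,24.35): [(0, 29.9416) (20.9556, 24.2215) (37, 56.1785) (37, 92) (0, 92)]  |A|=2191.5045
5. ⊥bis P3·P4 via (24.75,37.06): [(0, 39.7301) (27.2651, 36.7887) (37, 56.1785) (37, 92) (0, 92)]  |A|=1908.3409
6. ⊥bis P3·P5 via (24.26,58.295): [(0, 56.8023) (0, 39.7301) (27.2651, 36.7887) (37, 56.1785) (37, 59.0789)]  |A|=648.1428
7. ⊥bis P3·P6 via (25.69,35.045): [(0, 56.8023) (0, 39.7301) (27.2651, 36.7887) (37, 56.1785) (37, 59.0789)]  |A|=648.1428
8. ⊥bis P3·P7 via (15.88,42.83): [(17.4019, 57.873) (15.3983, 38.0689) (27.2651, 36.7887) (37, 56.1785) (37, 59.0789)]  |A|=345.4591
9. canonical 5-gon: [(17.4019, 57.873) (15.3983, 38.0689) (27.2651, 36.7887) (37, 56.1785) (37, 59.0789)]
10. shoelace: 345.4591

Area of P3's cell: 345.4591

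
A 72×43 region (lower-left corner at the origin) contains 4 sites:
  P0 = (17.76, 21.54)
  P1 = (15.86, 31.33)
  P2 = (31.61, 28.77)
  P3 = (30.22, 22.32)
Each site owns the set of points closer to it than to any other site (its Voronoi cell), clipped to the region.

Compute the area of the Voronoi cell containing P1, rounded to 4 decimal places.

1. box [0,72]×[0,43]: [(0, 0) (72, 0) (72, 43) (0, 43)]
2. ⊥bis P1·P0 via (16.81,26.435): [(0, 23.1726) (72, 37.146) (72, 43) (0, 43)]  |A|=924.5296
3. ⊥bis P1·P2 via (23.735,30.05): [(0, 23.1726) (23.3538, 27.705) (25.8399, 43) (0, 43)]  |A|=429.1337
4. ⊥bis P1·P3 via (23.04,26.825): [(0, 23.1726) (23.3538, 27.705) (25.8399, 43) (0, 43)]  |A|=429.1337
5. canonical 4-gon: [(0, 23.1726) (23.3538, 27.705) (25.8399, 43) (0, 43)]
6. shoelace: 429.1337

Area of P1's cell: 429.1337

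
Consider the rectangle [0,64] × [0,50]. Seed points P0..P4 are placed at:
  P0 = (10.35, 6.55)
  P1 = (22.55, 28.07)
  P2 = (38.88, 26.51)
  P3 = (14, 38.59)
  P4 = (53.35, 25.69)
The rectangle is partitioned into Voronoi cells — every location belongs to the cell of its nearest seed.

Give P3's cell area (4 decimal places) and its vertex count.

Area of P3's cell: 585.0469 (5 vertices)

1. box [0,64]×[0,50]: [(0, 0) (64, 0) (64, 50) (0, 50)]
2. ⊥bis P3·P0 via (12.175,22.57): [(0, 23.957) (64, 16.6661) (64, 50) (0, 50)]  |A|=1900.0618
3. ⊥bis P3·P1 via (18.275,33.33): [(0, 23.957) (5.9135, 23.2833) (38.7859, 50) (0, 50)]  |A|=595.1179
4. ⊥bis P3·P2 via (26.44,32.55): [(0, 23.957) (5.9135, 23.2833) (32.3877, 44.7999) (34.9125, 50) (0, 50)]  |A|=585.0469
5. ⊥bis P3·P4 via (33.675,32.14): [(0, 23.957) (5.9135, 23.2833) (32.3877, 44.7999) (34.9125, 50) (0, 50)]  |A|=585.0469
6. canonical 5-gon: [(0, 23.957) (5.9135, 23.2833) (32.3877, 44.7999) (34.9125, 50) (0, 50)]
7. shoelace: 585.0469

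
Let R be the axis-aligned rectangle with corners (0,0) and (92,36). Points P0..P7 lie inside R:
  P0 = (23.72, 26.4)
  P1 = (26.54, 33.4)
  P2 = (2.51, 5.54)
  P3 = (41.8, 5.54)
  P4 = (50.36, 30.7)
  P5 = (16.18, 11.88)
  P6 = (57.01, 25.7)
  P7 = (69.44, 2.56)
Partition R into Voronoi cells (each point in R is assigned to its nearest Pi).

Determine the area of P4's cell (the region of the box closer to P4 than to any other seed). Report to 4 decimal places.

1. box [0,92]×[0,36]: [(0, 0) (92, 0) (92, 36) (0, 36)]
2. ⊥bis P4·P0 via (37.04,28.55): [(41.6483, 0) (92, 0) (92, 36) (35.8375, 36)]  |A|=1917.2559
3. ⊥bis P4·P1 via (38.45,32.05): [(37.6353, 24.8622) (41.6483, 0) (92, 0) (92, 36) (38.8977, 36)]  |A|=1900.2137
4. ⊥bis P4·P2 via (26.435,18.12): [(37.6353, 24.8622) (41.6483, 0) (92, 0) (92, 36) (38.8977, 36)]  |A|=1900.2137
5. ⊥bis P4·P3 via (46.08,18.12): [(37.6353, 24.8622) (38.2961, 20.7683) (92, 2.497) (92, 36) (38.8977, 36)]  |A|=1310.3059
6. ⊥bis P4·P5 via (33.27,21.29): [(37.6353, 24.8622) (38.2961, 20.7683) (92, 2.497) (92, 36) (38.8977, 36)]  |A|=1310.3059
7. ⊥bis P4·P6 via (53.685,28.2): [(37.6353, 24.8622) (38.2961, 20.7683) (46.1007, 18.1129) (59.5497, 36) (38.8977, 36)]  |A|=251.2035
8. ⊥bis P4·P7 via (59.9,16.63): [(37.6353, 24.8622) (38.2961, 20.7683) (46.1007, 18.1129) (59.5497, 36) (38.8977, 36)]  |A|=251.2035
9. canonical 5-gon: [(37.6353, 24.8622) (38.2961, 20.7683) (46.1007, 18.1129) (59.5497, 36) (38.8977, 36)]
10. shoelace: 251.2035

Area of P4's cell: 251.2035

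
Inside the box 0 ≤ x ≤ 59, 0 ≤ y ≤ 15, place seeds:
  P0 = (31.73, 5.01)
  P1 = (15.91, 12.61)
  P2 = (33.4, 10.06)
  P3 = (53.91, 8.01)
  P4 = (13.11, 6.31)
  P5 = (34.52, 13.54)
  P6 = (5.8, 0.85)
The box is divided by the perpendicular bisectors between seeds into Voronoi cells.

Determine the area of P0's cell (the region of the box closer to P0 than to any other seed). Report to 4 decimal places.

Area of P0's cell: 151.7591

1. box [0,59]×[0,15]: [(0, 0) (59, 0) (59, 15) (0, 15)]
2. ⊥bis P0·P1 via (23.82,8.81): [(19.5876, 0) (59, 0) (59, 15) (26.7937, 15)]  |A|=537.1399
3. ⊥bis P0·P2 via (32.565,7.535): [(24.4903, 10.2053) (19.5876, 0) (55.3505, 0)]  |A|=182.4844
4. ⊥bis P0·P3 via (42.82,6.51): [(43.155, 4.0329) (24.4903, 10.2053) (19.5876, 0) (43.7005, 0)]  |A|=158.9926
5. ⊥bis P0·P4 via (22.42,5.66): [(43.155, 4.0329) (24.4903, 10.2053) (22.4393, 5.9359) (22.0248, 0) (43.7005, 0)]  |A|=151.7591
6. ⊥bis P0·P5 via (33.125,9.275): [(43.155, 4.0329) (24.4903, 10.2053) (22.4393, 5.9359) (22.0248, 0) (43.7005, 0)]  |A|=151.7591
7. ⊥bis P0·P6 via (18.765,2.93): [(43.155, 4.0329) (24.4903, 10.2053) (22.4393, 5.9359) (22.0248, 0) (43.7005, 0)]  |A|=151.7591
8. canonical 5-gon: [(43.155, 4.0329) (24.4903, 10.2053) (22.4393, 5.9359) (22.0248, 0) (43.7005, 0)]
9. shoelace: 151.7591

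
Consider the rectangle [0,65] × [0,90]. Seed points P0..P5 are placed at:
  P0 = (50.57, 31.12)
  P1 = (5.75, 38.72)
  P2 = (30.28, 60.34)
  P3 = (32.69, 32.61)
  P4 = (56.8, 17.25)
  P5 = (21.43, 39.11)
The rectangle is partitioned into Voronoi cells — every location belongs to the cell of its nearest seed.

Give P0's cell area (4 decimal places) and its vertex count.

1. box [0,65]×[0,90]: [(0, 0) (65, 0) (65, 90) (0, 90)]
2. ⊥bis P0·P1 via (28.16,34.92): [(22.2387, 0) (65, 0) (65, 90) (37.4998, 90)]  |A|=3161.7687
3. ⊥bis P0·P2 via (40.425,45.73): [(28.6008, 37.5194) (22.2387, 0) (65, 0) (65, 62.7946)]  |A|=1945.0259
4. ⊥bis P0·P3 via (41.63,31.865): [(42.9304, 47.4697) (38.9746, 0) (65, 0) (65, 62.7946)]  |A|=1310.6353
5. ⊥bis P0·P4 via (53.685,24.185): [(42.9304, 47.4697) (40.4963, 18.261) (65, 29.2674) (65, 62.7946)]  |A|=714.4309
6. ⊥bis P0·P5 via (36,35.115): [(42.9304, 47.4697) (40.4963, 18.261) (65, 29.2674) (65, 62.7946)]  |A|=714.4309
7. canonical 4-gon: [(42.9304, 47.4697) (40.4963, 18.261) (65, 29.2674) (65, 62.7946)]
8. shoelace: 714.4309

Area of P0's cell: 714.4309 (4 vertices)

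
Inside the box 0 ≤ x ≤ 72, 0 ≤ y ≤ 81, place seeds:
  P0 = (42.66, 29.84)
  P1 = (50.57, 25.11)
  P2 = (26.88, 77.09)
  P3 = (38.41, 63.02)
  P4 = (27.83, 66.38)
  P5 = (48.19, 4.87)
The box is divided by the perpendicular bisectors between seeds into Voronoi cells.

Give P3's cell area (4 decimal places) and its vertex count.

1. box [0,72]×[0,81]: [(0, 0) (72, 0) (72, 81) (0, 81)]
2. ⊥bis P3·P0 via (40.535,46.43): [(0, 41.2379) (72, 50.4603) (72, 81) (0, 81)]  |A|=2530.8637
3. ⊥bis P3·P1 via (44.49,44.065): [(0, 41.2379) (59.3942, 48.8457) (72, 52.8891) (72, 81) (0, 81)]  |A|=2515.5553
4. ⊥bis P3·P2 via (32.645,70.055): [(0, 43.3033) (0, 41.2379) (59.3942, 48.8457) (72, 52.8891) (72, 81) (46.0011, 81)]  |A|=1648.5093
5. ⊥bis P3·P4 via (33.12,64.7): [(35.586, 72.4651) (26.7574, 44.6652) (59.3942, 48.8457) (72, 52.8891) (72, 81) (46.0011, 81)]  |A|=1254.964
6. ⊥bis P3·P5 via (43.3,33.945): [(35.586, 72.4651) (26.7574, 44.6652) (59.3942, 48.8457) (72, 52.8891) (72, 81) (46.0011, 81)]  |A|=1254.964
7. canonical 6-gon: [(35.586, 72.4651) (26.7574, 44.6652) (59.3942, 48.8457) (72, 52.8891) (72, 81) (46.0011, 81)]
8. shoelace: 1254.964

Area of P3's cell: 1254.9640 (6 vertices)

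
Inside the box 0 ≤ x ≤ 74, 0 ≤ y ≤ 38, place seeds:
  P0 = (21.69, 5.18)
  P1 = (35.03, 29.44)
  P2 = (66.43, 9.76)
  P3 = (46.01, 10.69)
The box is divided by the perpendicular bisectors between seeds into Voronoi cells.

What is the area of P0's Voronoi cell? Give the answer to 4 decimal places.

Area of P0's cell: 800.6914

1. box [0,74]×[0,38]: [(0, 0) (74, 0) (74, 38) (0, 38)]
2. ⊥bis P0·P1 via (28.36,17.31): [(0, 32.9045) (0, 0) (59.8398, 0)]  |A|=984.4992
3. ⊥bis P0·P2 via (44.06,7.47): [(43.9291, 8.7489) (0, 32.9045) (0, 0) (44.8247, 0)]  |A|=918.8161
4. ⊥bis P0·P3 via (33.85,7.935): [(32.205, 15.1957) (0, 32.9045) (0, 0) (35.6478, 0)]  |A|=800.6914
5. canonical 4-gon: [(32.205, 15.1957) (0, 32.9045) (0, 0) (35.6478, 0)]
6. shoelace: 800.6914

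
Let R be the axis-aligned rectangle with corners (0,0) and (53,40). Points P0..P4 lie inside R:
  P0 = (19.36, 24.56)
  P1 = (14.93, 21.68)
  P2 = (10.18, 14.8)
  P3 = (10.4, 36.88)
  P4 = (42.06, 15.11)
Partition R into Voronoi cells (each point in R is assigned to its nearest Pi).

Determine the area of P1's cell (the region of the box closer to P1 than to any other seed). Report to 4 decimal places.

Area of P1's cell: 145.0593

1. box [0,53]×[0,40]: [(0, 0) (53, 0) (53, 40) (0, 40)]
2. ⊥bis P1·P0 via (17.145,23.12): [(0, 0) (32.1756, 0) (6.1711, 40) (0, 40)]  |A|=766.9341
3. ⊥bis P1·P2 via (12.555,18.24): [(0, 26.9081) (26.6391, 8.5162) (6.1711, 40) (0, 40)]  |A|=271.5233
4. ⊥bis P1·P3 via (12.665,29.28): [(1.419, 25.9284) (26.6391, 8.5162) (13.0632, 29.3987)]  |A|=145.1354
5. ⊥bis P1·P4 via (28.495,18.395): [(1.419, 25.9284) (26.1795, 8.8335) (26.2483, 9.1174) (13.0632, 29.3987)]  |A|=145.0593
6. canonical 4-gon: [(1.419, 25.9284) (26.1795, 8.8335) (26.2483, 9.1174) (13.0632, 29.3987)]
7. shoelace: 145.0593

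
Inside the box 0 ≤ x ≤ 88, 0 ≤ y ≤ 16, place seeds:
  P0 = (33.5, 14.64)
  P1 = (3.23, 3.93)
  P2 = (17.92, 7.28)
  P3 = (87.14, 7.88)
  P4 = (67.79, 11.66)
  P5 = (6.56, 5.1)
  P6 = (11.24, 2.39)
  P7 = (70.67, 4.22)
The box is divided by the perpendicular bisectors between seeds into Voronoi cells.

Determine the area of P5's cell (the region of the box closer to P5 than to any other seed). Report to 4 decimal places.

1. box [0,88]×[0,16]: [(0, 0) (88, 0) (88, 16) (0, 16)]
2. ⊥bis P5·P0 via (20.03,9.87): [(0, 0) (23.5252, 0) (17.8592, 16) (0, 16)]  |A|=331.0753
3. ⊥bis P5·P1 via (4.895,4.515): [(6.4814, 0) (23.5252, 0) (17.8592, 16) (0.8597, 16)]  |A|=272.3466
4. ⊥bis P5·P2 via (12.24,6.19): [(6.4814, 0) (13.4279, 0) (10.3574, 16) (0.8597, 16)]  |A|=131.5539
5. ⊥bis P5·P3 via (46.85,6.49): [(6.4814, 0) (13.4279, 0) (10.3574, 16) (0.8597, 16)]  |A|=131.5539
6. ⊥bis P5·P4 via (37.175,8.38): [(6.4814, 0) (13.4279, 0) (10.3574, 16) (0.8597, 16)]  |A|=131.5539
7. ⊥bis P5·P6 via (8.9,3.745): [(6.4814, 0) (6.7314, 0) (11.761, 8.6858) (10.3574, 16) (0.8597, 16)]  |A|=102.4717
8. ⊥bis P5·P7 via (38.615,4.66): [(6.4814, 0) (6.7314, 0) (11.761, 8.6858) (10.3574, 16) (0.8597, 16)]  |A|=102.4717
9. canonical 5-gon: [(6.4814, 0) (6.7314, 0) (11.761, 8.6858) (10.3574, 16) (0.8597, 16)]
10. shoelace: 102.4717

Area of P5's cell: 102.4717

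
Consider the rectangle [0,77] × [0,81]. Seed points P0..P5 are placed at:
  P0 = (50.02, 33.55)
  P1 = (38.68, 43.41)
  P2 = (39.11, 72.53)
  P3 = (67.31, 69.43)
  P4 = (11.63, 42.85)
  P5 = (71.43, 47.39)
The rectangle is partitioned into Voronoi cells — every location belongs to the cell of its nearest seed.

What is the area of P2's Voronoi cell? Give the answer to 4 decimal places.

Area of P2's cell: 930.5454

1. box [0,77]×[0,81]: [(0, 0) (77, 0) (77, 81) (0, 81)]
2. ⊥bis P2·P0 via (44.565,53.04): [(0, 40.5668) (77, 62.1181) (77, 81) (0, 81)]  |A|=2283.6287
3. ⊥bis P2·P1 via (38.895,57.97): [(0, 58.5443) (61.0124, 57.6434) (77, 62.1181) (77, 81) (0, 81)]  |A|=1735.2035
4. ⊥bis P2·P3 via (53.21,70.98): [(0, 58.5443) (51.7589, 57.78) (54.3115, 81) (0, 81)]  |A|=1211.6957
5. ⊥bis P2·P4 via (25.37,57.69): [(24.8435, 58.1775) (51.7589, 57.78) (54.3115, 81) (0.1938, 81)]  |A|=930.5454
6. ⊥bis P2·P5 via (55.27,59.96): [(24.8435, 58.1775) (51.7589, 57.78) (54.3115, 81) (0.1938, 81)]  |A|=930.5454
7. canonical 4-gon: [(24.8435, 58.1775) (51.7589, 57.78) (54.3115, 81) (0.1938, 81)]
8. shoelace: 930.5454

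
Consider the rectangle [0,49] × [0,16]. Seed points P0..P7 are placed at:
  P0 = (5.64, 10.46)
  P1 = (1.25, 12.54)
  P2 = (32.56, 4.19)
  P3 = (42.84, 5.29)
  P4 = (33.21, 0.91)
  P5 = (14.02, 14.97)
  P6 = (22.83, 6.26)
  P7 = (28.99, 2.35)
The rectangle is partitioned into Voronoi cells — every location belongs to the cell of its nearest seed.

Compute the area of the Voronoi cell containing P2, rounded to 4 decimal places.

1. box [0,49]×[0,16]: [(0, 0) (49, 0) (49, 16) (0, 16)]
2. ⊥bis P2·P0 via (19.1,7.325): [(17.3939, 0) (49, 0) (49, 16) (21.1205, 16)]  |A|=475.8845
3. ⊥bis P2·P1 via (16.905,8.365): [(17.3939, 0) (49, 0) (49, 16) (21.1205, 16)]  |A|=475.8845
4. ⊥bis P2·P3 via (37.7,4.74): [(17.3939, 0) (38.2072, 0) (36.4951, 16) (21.1205, 16)]  |A|=289.5032
5. ⊥bis P2·P4 via (32.885,2.55): [(17.3939, 0) (20.0173, 0) (37.8295, 3.5299) (36.4951, 16) (21.1205, 16)]  |A|=257.3994
6. ⊥bis P2·P5 via (23.29,9.58): [(17.7198, 0) (20.0173, 0) (37.8295, 3.5299) (36.4951, 16) (27.0229, 16)]  |A|=207.5738
7. ⊥bis P2·P6 via (27.695,5.225): [(26.8724, 1.3585) (37.8295, 3.5299) (36.4951, 16) (29.9873, 16)]  |A|=117.409
8. ⊥bis P2·P7 via (30.775,3.27): [(28.3005, 8.0711) (31.3072, 2.2373) (37.8295, 3.5299) (36.4951, 16) (29.9873, 16)]  |A|=103.1519
9. canonical 5-gon: [(28.3005, 8.0711) (31.3072, 2.2373) (37.8295, 3.5299) (36.4951, 16) (29.9873, 16)]
10. shoelace: 103.1519

Area of P2's cell: 103.1519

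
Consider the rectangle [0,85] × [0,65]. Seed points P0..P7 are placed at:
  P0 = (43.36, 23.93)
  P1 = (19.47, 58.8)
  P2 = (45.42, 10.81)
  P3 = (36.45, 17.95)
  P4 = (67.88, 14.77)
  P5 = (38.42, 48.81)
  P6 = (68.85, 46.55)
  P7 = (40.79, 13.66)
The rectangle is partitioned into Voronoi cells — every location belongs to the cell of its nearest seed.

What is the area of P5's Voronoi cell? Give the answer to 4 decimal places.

Area of P5's cell: 780.9152

1. box [0,85]×[0,65]: [(0, 0) (85, 0) (85, 65) (0, 65)]
2. ⊥bis P5·P0 via (40.89,36.37): [(0, 28.2512) (85, 45.1282) (85, 65) (0, 65)]  |A|=2406.378
3. ⊥bis P5·P1 via (28.945,53.805): [(17.2826, 31.6827) (85, 45.1282) (85, 65) (34.8467, 65)]  |A|=1508.3198
4. ⊥bis P5·P2 via (41.92,29.81): [(17.2826, 31.6827) (85, 45.1282) (85, 65) (34.8467, 65)]  |A|=1508.3198
5. ⊥bis P5·P3 via (37.435,33.38): [(18.8044, 34.5693) (28.6542, 33.9405) (85, 45.1282) (85, 65) (34.8467, 65)]  |A|=1493.625
6. ⊥bis P5·P4 via (53.15,31.79): [(18.8044, 34.5693) (28.6542, 33.9405) (63.6677, 40.8926) (85, 59.3547) (85, 65) (34.8467, 65)]  |A|=1341.8834
7. ⊥bis P5·P6 via (53.635,47.68): [(18.8044, 34.5693) (28.6542, 33.9405) (52.9732, 38.7692) (54.9213, 65) (34.8467, 65)]  |A|=780.9152
8. ⊥bis P5·P7 via (39.605,31.235): [(18.8044, 34.5693) (28.6542, 33.9405) (52.9732, 38.7692) (54.9213, 65) (34.8467, 65)]  |A|=780.9152
9. canonical 5-gon: [(18.8044, 34.5693) (28.6542, 33.9405) (52.9732, 38.7692) (54.9213, 65) (34.8467, 65)]
10. shoelace: 780.9152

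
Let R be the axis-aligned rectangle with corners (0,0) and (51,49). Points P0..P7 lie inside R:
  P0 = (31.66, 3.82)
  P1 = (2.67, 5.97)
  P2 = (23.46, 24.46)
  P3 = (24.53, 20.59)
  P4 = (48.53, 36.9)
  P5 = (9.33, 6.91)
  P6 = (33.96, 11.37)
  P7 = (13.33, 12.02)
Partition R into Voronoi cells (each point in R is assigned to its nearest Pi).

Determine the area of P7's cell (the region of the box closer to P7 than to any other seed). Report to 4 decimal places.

Area of P7's cell: 297.9401

1. box [0,51]×[0,49]: [(0, 0) (51, 0) (51, 49) (0, 49)]
2. ⊥bis P7·P0 via (22.495,7.92): [(0, 0) (18.952, 0) (40.8723, 49) (0, 49)]  |A|=1465.6944
3. ⊥bis P7·P1 via (8,8.995): [(0, 23.0909) (13.105, 0) (18.952, 0) (40.8723, 49) (0, 49)]  |A|=1314.391
4. ⊥bis P7·P2 via (18.395,18.24): [(0, 33.2192) (0, 23.0909) (13.105, 0) (18.952, 0) (24.7842, 13.0372)]  |A|=383.8928
5. ⊥bis P7·P3 via (18.93,16.305): [(15.8861, 20.283) (0, 33.2192) (0, 23.0909) (13.105, 0) (18.952, 0) (23.5469, 10.2713)]  |A|=367.1043
6. ⊥bis P7·P4 via (30.93,24.46): [(15.8861, 20.283) (0, 33.2192) (0, 23.0909) (13.105, 0) (18.952, 0) (23.5469, 10.2713)]  |A|=367.1043
7. ⊥bis P7·P5 via (11.33,9.465): [(15.8861, 20.283) (0, 33.2192) (0, 23.0909) (4.858, 14.5311) (20.1112, 2.5913) (23.5469, 10.2713)]  |A|=297.9401
8. ⊥bis P7·P6 via (23.645,11.695): [(15.8861, 20.283) (0, 33.2192) (0, 23.0909) (4.858, 14.5311) (20.1112, 2.5913) (23.5469, 10.2713)]  |A|=297.9401
9. canonical 6-gon: [(15.8861, 20.283) (0, 33.2192) (0, 23.0909) (4.858, 14.5311) (20.1112, 2.5913) (23.5469, 10.2713)]
10. shoelace: 297.9401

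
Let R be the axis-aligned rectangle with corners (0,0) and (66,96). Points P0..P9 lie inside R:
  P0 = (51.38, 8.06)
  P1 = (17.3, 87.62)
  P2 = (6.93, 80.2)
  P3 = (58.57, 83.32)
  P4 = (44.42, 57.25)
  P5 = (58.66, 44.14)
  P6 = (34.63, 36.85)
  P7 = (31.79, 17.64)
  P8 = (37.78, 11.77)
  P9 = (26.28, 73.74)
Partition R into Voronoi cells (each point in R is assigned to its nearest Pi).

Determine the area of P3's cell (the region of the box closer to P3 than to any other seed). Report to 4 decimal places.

Area of P3's cell: 678.6948

1. box [0,66]×[0,96]: [(0, 0) (66, 0) (66, 96) (0, 96)]
2. ⊥bis P3·P0 via (54.975,45.69): [(0, 50.9421) (66, 44.6367) (66, 96) (0, 96)]  |A|=3181.9001
3. ⊥bis P3·P1 via (37.935,85.47): [(33.999, 47.6939) (66, 44.6367) (66, 96) (39.0321, 96)]  |A|=1473.1925
4. ⊥bis P3·P2 via (32.75,81.76): [(34.5112, 52.6096) (34.8129, 47.6162) (66, 44.6367) (66, 96) (39.0321, 96)]  |A|=1471.1722
5. ⊥bis P3·P4 via (51.495,70.285): [(37.1633, 78.0638) (66, 62.4121) (66, 96) (39.0321, 96)]  |A|=726.1317
6. ⊥bis P3·P5 via (58.615,63.73): [(37.1633, 78.0638) (63.5511, 63.7413) (66, 63.747) (66, 96) (39.0321, 96)]  |A|=724.4972
7. ⊥bis P3·P6 via (46.6,60.085): [(37.1633, 78.0638) (63.5511, 63.7413) (66, 63.747) (66, 96) (39.0321, 96)]  |A|=724.4972
8. ⊥bis P3·P7 via (45.18,50.48): [(37.1633, 78.0638) (63.5511, 63.7413) (66, 63.747) (66, 96) (39.0321, 96)]  |A|=724.4972
9. ⊥bis P3·P8 via (48.175,47.545): [(37.1633, 78.0638) (63.5511, 63.7413) (66, 63.747) (66, 96) (39.0321, 96)]  |A|=724.4972
10. ⊥bis P3·P9 via (42.425,78.53): [(38.5668, 91.5342) (43.5998, 74.5703) (63.5511, 63.7413) (66, 63.747) (66, 96) (39.0321, 96)]  |A|=678.6948
11. canonical 6-gon: [(38.5668, 91.5342) (43.5998, 74.5703) (63.5511, 63.7413) (66, 63.747) (66, 96) (39.0321, 96)]
12. shoelace: 678.6948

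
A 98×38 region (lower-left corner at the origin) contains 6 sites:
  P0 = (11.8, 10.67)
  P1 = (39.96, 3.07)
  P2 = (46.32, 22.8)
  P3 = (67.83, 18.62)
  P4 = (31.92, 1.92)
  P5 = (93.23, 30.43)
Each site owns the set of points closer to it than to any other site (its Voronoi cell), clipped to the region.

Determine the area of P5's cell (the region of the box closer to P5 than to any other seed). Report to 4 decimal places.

Area of P5's cell: 566.2415

1. box [0,98]×[0,38]: [(0, 0) (98, 0) (98, 38) (0, 38)]
2. ⊥bis P5·P0 via (52.515,20.55): [(57.5017, 0) (98, 0) (98, 38) (48.2805, 38)]  |A|=1714.1372
3. ⊥bis P5·P1 via (66.595,16.75): [(75.198, 0) (98, 0) (98, 38) (55.6808, 38)]  |A|=1237.3036
4. ⊥bis P5·P2 via (69.775,26.615): [(73.597, 3.1171) (75.198, 0) (98, 0) (98, 38) (67.9232, 38)]  |A|=1023.7784
5. ⊥bis P5·P3 via (80.53,24.525): [(91.9332, 0) (98, 0) (98, 38) (74.2647, 38)]  |A|=566.2415
6. ⊥bis P5·P4 via (62.575,16.175): [(91.9332, 0) (98, 0) (98, 38) (74.2647, 38)]  |A|=566.2415
7. canonical 4-gon: [(91.9332, 0) (98, 0) (98, 38) (74.2647, 38)]
8. shoelace: 566.2415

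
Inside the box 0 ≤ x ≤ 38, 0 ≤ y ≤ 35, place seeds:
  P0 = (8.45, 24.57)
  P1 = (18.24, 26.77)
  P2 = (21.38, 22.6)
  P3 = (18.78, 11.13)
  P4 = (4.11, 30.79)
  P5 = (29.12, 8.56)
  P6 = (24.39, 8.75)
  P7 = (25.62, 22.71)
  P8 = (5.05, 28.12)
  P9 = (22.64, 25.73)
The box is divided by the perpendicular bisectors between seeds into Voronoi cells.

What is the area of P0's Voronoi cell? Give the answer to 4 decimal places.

1. box [0,38]×[0,35]: [(0, 0) (38, 0) (38, 35) (0, 35)]
2. ⊥bis P0·P1 via (13.345,25.67): [(0, 0) (19.1135, 0) (11.2484, 35) (0, 35)]  |A|=531.3334
3. ⊥bis P0·P2 via (14.915,23.585): [(0, 0) (11.3216, 0) (14.47, 20.664) (11.2484, 35) (0, 35)]  |A|=450.8274
4. ⊥bis P0·P3 via (13.615,17.85): [(0, 7.3855) (14.0978, 18.221) (14.47, 20.664) (11.2484, 35) (0, 35)]  |A|=295.6222
5. ⊥bis P0·P4 via (6.28,27.68): [(0, 23.2981) (0, 7.3855) (14.0978, 18.221) (14.47, 20.664) (11.9969, 31.669)]  |A|=206.6947
6. ⊥bis P0·P5 via (18.785,16.565): [(0, 23.2981) (0, 7.3855) (14.0978, 18.221) (14.47, 20.664) (11.9969, 31.669)]  |A|=206.6947
7. ⊥bis P0·P6 via (16.42,16.66): [(0, 23.2981) (0, 7.3855) (14.0978, 18.221) (14.47, 20.664) (11.9969, 31.669)]  |A|=206.6947
8. ⊥bis P0·P7 via (17.035,23.64): [(0, 23.2981) (0, 7.3855) (14.0978, 18.221) (14.47, 20.664) (11.9969, 31.669)]  |A|=206.6947
9. ⊥bis P0·P8 via (6.75,26.345): [(0, 19.8802) (0, 7.3855) (14.0978, 18.221) (14.47, 20.664) (12.0522, 31.4231)]  |A|=184.3921
10. ⊥bis P0·P9 via (15.545,25.15): [(0, 19.8802) (0, 7.3855) (14.0978, 18.221) (14.47, 20.664) (12.0522, 31.4231)]  |A|=184.3921
11. canonical 5-gon: [(0, 19.8802) (0, 7.3855) (14.0978, 18.221) (14.47, 20.664) (12.0522, 31.4231)]
12. shoelace: 184.3921

Area of P0's cell: 184.3921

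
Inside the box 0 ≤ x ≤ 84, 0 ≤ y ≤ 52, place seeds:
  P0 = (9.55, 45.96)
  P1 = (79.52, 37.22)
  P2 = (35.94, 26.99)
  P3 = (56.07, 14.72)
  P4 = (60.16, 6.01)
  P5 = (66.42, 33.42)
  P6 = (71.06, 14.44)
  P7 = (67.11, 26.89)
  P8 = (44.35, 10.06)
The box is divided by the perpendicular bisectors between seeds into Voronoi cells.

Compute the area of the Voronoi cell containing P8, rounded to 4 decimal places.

Area of P8's cell: 548.3101

1. box [0,84]×[0,52]: [(0, 0) (84, 0) (84, 52) (0, 52)]
2. ⊥bis P8·P0 via (26.95,28.01): [(0, 1.8858) (0, 0) (84, 0) (84, 52) (51.6983, 52)]  |A|=3072.5895
3. ⊥bis P8·P1 via (61.935,23.64): [(45.0276, 45.5337) (0, 1.8858) (0, 0) (80.191, 0)]  |A|=1868.1515
4. ⊥bis P8·P2 via (40.145,18.525): [(58.7485, 27.7663) (2.8527, 0) (80.191, 0)]  |A|=1073.6987
5. ⊥bis P8·P3 via (50.21,12.39): [(46.5129, 21.6883) (2.8527, 0) (55.1364, 0)]  |A|=566.9714
6. ⊥bis P8·P4 via (52.255,8.035): [(52.1322, 7.5556) (46.5129, 21.6883) (2.8527, 0) (50.1967, 0)]  |A|=548.3101
7. ⊥bis P8·P5 via (55.385,21.74): [(52.1322, 7.5556) (46.5129, 21.6883) (2.8527, 0) (50.1967, 0)]  |A|=548.3101
8. ⊥bis P8·P6 via (57.705,12.25): [(52.1322, 7.5556) (46.5129, 21.6883) (2.8527, 0) (50.1967, 0)]  |A|=548.3101
9. ⊥bis P8·P7 via (55.73,18.475): [(52.1322, 7.5556) (46.5129, 21.6883) (2.8527, 0) (50.1967, 0)]  |A|=548.3101
10. canonical 4-gon: [(52.1322, 7.5556) (46.5129, 21.6883) (2.8527, 0) (50.1967, 0)]
11. shoelace: 548.3101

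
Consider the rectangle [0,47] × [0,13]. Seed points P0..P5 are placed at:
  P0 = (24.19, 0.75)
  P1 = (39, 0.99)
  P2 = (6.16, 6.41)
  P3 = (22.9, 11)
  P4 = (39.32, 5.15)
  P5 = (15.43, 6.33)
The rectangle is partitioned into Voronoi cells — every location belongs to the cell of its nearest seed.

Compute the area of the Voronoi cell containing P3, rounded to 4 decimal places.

1. box [0,47]×[0,13]: [(0, 0) (47, 0) (47, 13) (0, 13)]
2. ⊥bis P3·P0 via (23.545,5.875): [(0, 2.9118) (47, 8.8269) (47, 13) (0, 13)]  |A|=335.1412
3. ⊥bis P3·P1 via (30.95,5.995): [(0, 2.9118) (31.4977, 6.8759) (35.3053, 13) (0, 13)]  |A|=266.9848
4. ⊥bis P3·P2 via (14.53,8.705): [(15.5808, 4.8727) (31.4977, 6.8759) (35.3053, 13) (13.3523, 13)]  |A|=134.1341
5. ⊥bis P3·P4 via (31.11,8.075): [(15.5808, 4.8727) (30.6445, 6.7685) (32.8646, 13) (13.3523, 13)]  |A|=124.1217
6. ⊥bis P3·P5 via (19.165,8.665): [(21.1015, 5.5675) (30.6445, 6.7685) (32.8646, 13) (16.4549, 13)]  |A|=89.3835
7. canonical 4-gon: [(21.1015, 5.5675) (30.6445, 6.7685) (32.8646, 13) (16.4549, 13)]
8. shoelace: 89.3835

Area of P3's cell: 89.3835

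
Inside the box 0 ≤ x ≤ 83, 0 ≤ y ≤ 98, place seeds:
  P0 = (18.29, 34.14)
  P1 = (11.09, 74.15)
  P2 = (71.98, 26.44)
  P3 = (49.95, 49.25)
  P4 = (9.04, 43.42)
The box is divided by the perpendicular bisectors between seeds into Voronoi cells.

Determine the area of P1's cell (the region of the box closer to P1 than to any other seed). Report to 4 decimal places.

Area of P1's cell: 1623.9543

1. box [0,83]×[0,98]: [(0, 0) (83, 0) (83, 98) (0, 98)]
2. ⊥bis P1·P0 via (14.69,54.145): [(0, 51.5015) (83, 66.4377) (83, 98) (0, 98)]  |A|=3239.5237
3. ⊥bis P1·P2 via (41.535,50.295): [(0, 51.5015) (49.4534, 60.4008) (78.914, 98) (0, 98)]  |A|=2633.3042
4. ⊥bis P1·P3 via (30.52,61.7): [(0, 51.5015) (27.1113, 56.3803) (53.7797, 98) (0, 98)]  |A|=1749.4655
5. ⊥bis P1·P4 via (10.065,58.785): [(0, 59.4564) (27.8902, 57.5959) (53.7797, 98) (0, 98)]  |A|=1623.9543
6. canonical 4-gon: [(0, 59.4564) (27.8902, 57.5959) (53.7797, 98) (0, 98)]
7. shoelace: 1623.9543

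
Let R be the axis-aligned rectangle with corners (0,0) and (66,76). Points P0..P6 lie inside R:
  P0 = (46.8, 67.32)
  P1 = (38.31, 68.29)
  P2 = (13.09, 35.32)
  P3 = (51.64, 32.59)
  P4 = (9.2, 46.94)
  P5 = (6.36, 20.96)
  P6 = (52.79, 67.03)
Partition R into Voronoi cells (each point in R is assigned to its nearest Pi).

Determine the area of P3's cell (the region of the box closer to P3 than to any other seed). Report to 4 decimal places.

1. box [0,66]×[0,76]: [(0, 0) (66, 0) (66, 76) (0, 76)]
2. ⊥bis P3·P0 via (49.22,49.955): [(0, 43.0957) (0, 0) (66, 0) (66, 52.2935)]  |A|=3147.8415
3. ⊥bis P3·P1 via (44.975,50.44): [(40.3748, 48.7223) (0, 33.6468) (0, 0) (66, 0) (66, 52.2935)]  |A|=2957.094
4. ⊥bis P3·P2 via (32.365,33.955): [(40.3748, 48.7223) (33.2216, 46.0514) (29.9604, 0) (66, 0) (66, 52.2935)]  |A|=1708.3334
5. ⊥bis P3·P4 via (30.42,39.765): [(40.3748, 48.7223) (33.2216, 46.0514) (29.9604, 0) (66, 0) (66, 52.2935)]  |A|=1708.3334
6. ⊥bis P3·P5 via (29,26.775): [(40.3748, 48.7223) (33.2216, 46.0514) (31.2392, 18.0571) (35.8771, 0) (66, 0) (66, 52.2935)]  |A|=1654.9145
7. ⊥bis P3·P6 via (52.215,49.81): [(48.9596, 49.9187) (40.3748, 48.7223) (33.2216, 46.0514) (31.2392, 18.0571) (35.8771, 0) (66, 0) (66, 49.3497)]  |A|=1629.8329
8. canonical 7-gon: [(48.9596, 49.9187) (40.3748, 48.7223) (33.2216, 46.0514) (31.2392, 18.0571) (35.8771, 0) (66, 0) (66, 49.3497)]
9. shoelace: 1629.8329

Area of P3's cell: 1629.8329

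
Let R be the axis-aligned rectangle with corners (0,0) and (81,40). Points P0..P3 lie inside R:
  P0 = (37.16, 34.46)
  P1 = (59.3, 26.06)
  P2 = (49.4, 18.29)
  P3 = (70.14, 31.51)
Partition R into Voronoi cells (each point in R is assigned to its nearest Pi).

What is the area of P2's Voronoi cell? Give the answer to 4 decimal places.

1. box [0,81]×[0,40]: [(0, 0) (81, 0) (81, 40) (0, 40)]
2. ⊥bis P2·P0 via (43.28,26.375): [(8.4366, 0) (81, 0) (81, 40) (61.2797, 40)]  |A|=1845.675
3. ⊥bis P2·P1 via (54.35,22.175): [(48.1565, 30.0663) (8.4366, 0) (71.754, 0)]  |A|=951.8613
4. ⊥bis P2·P3 via (59.77,24.9): [(48.1565, 30.0663) (8.4366, 0) (71.754, 0)]  |A|=951.8613
5. canonical 3-gon: [(48.1565, 30.0663) (8.4366, 0) (71.754, 0)]
6. shoelace: 951.8613

Area of P2's cell: 951.8613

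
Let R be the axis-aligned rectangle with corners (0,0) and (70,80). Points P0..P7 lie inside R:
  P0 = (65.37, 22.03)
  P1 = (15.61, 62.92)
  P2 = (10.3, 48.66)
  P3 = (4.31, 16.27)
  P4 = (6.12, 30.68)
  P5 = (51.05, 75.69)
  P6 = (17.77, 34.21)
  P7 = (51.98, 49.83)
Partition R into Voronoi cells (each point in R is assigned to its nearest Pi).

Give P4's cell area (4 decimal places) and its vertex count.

1. box [0,70]×[0,80]: [(0, 0) (70, 0) (70, 80) (0, 80)]
2. ⊥bis P4·P0 via (35.745,26.355): [(0, 0) (31.8974, 0) (43.5767, 80) (0, 80)]  |A|=3018.9644
3. ⊥bis P4·P1 via (10.865,46.8): [(0, 49.9982) (0, 0) (31.8974, 0) (37.5817, 38.9358)]  |A|=1560.4833
4. ⊥bis P4·P2 via (8.21,39.67): [(0, 41.5787) (0, 0) (31.8974, 0) (36.7212, 33.0417)]  |A|=1290.3813
5. ⊥bis P4·P3 via (5.215,23.475): [(0, 41.5787) (0, 24.13) (34.7824, 19.7611) (36.7212, 33.0417)]  |A|=555.5673
6. ⊥bis P4·P5 via (28.585,53.185): [(0, 41.5787) (0, 24.13) (34.7824, 19.7611) (36.7212, 33.0417)]  |A|=555.5673
7. ⊥bis P4·P6 via (11.945,32.445): [(9.8729, 39.2834) (0, 41.5787) (0, 24.13) (15.0368, 22.2413)]  |A|=209.3869
8. ⊥bis P4·P7 via (29.05,40.255): [(9.8729, 39.2834) (0, 41.5787) (0, 24.13) (15.0368, 22.2413)]  |A|=209.3869
9. canonical 4-gon: [(9.8729, 39.2834) (0, 41.5787) (0, 24.13) (15.0368, 22.2413)]
10. shoelace: 209.3869

Area of P4's cell: 209.3869 (4 vertices)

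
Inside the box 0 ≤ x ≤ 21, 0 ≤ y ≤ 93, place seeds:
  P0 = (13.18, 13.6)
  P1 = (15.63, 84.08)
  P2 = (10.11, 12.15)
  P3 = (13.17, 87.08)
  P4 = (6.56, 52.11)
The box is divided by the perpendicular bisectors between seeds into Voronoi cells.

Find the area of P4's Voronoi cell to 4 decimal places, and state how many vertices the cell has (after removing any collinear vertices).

Area of P4's cell: 740.9888 (5 vertices)

1. box [0,21]×[0,93]: [(0, 0) (21, 0) (21, 93) (0, 93)]
2. ⊥bis P4·P0 via (9.87,32.855): [(0, 31.1583) (21, 34.7683) (21, 93) (0, 93)]  |A|=1260.7707
3. ⊥bis P4·P1 via (11.095,68.095): [(0, 71.2427) (0, 31.1583) (21, 34.7683) (21, 65.2849)]  |A|=741.3106
4. ⊥bis P4·P2 via (8.335,32.13): [(0, 71.2427) (0, 31.3895) (2.7836, 31.6368) (21, 34.7683) (21, 65.2849)]  |A|=740.9888
5. ⊥bis P4·P3 via (9.865,69.595): [(0, 71.2427) (0, 31.3895) (2.7836, 31.6368) (21, 34.7683) (21, 65.2849)]  |A|=740.9888
6. canonical 5-gon: [(0, 71.2427) (0, 31.3895) (2.7836, 31.6368) (21, 34.7683) (21, 65.2849)]
7. shoelace: 740.9888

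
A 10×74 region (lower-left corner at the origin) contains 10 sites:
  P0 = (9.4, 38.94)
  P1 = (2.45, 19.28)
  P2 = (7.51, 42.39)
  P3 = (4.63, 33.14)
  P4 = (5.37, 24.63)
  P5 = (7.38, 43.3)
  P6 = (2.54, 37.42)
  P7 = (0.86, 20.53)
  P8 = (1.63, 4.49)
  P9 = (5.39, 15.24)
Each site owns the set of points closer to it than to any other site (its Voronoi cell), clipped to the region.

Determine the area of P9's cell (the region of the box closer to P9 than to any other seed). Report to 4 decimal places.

1. box [0,10]×[0,74]: [(0, 0) (10, 0) (10, 74) (0, 74)]
2. ⊥bis P9·P0 via (7.395,27.09): [(0, 28.3412) (0, 0) (10, 0) (10, 26.6492)]  |A|=274.9523
3. ⊥bis P9·P1 via (3.92,17.26): [(0, 14.4073) (0, 0) (10, 0) (10, 21.6846)]  |A|=180.4594
4. ⊥bis P9·P2 via (6.45,28.815): [(0, 14.4073) (0, 0) (10, 0) (10, 21.6846)]  |A|=180.4594
5. ⊥bis P9·P3 via (5.01,24.19): [(0, 14.4073) (0, 0) (10, 0) (10, 21.6846)]  |A|=180.4594
6. ⊥bis P9·P4 via (5.38,19.935): [(7.6024, 19.9397) (0, 14.4073) (0, 0) (10, 0) (10, 19.9448)]  |A|=178.3738
7. ⊥bis P9·P5 via (6.385,29.27): [(7.6024, 19.9397) (0, 14.4073) (0, 0) (10, 0) (10, 19.9448)]  |A|=178.3738
8. ⊥bis P9·P6 via (3.965,26.33): [(7.6024, 19.9397) (0, 14.4073) (0, 0) (10, 0) (10, 19.9448)]  |A|=178.3738
9. ⊥bis P9·P7 via (3.125,17.885): [(7.6024, 19.9397) (0, 14.4073) (0, 0) (10, 0) (10, 19.9448)]  |A|=178.3738
10. ⊥bis P9·P8 via (3.51,9.865): [(7.6024, 19.9397) (0, 14.4073) (0, 11.0927) (10, 7.595) (10, 19.9448)]  |A|=84.9353
11. canonical 5-gon: [(7.6024, 19.9397) (0, 14.4073) (0, 11.0927) (10, 7.595) (10, 19.9448)]
12. shoelace: 84.9353

Area of P9's cell: 84.9353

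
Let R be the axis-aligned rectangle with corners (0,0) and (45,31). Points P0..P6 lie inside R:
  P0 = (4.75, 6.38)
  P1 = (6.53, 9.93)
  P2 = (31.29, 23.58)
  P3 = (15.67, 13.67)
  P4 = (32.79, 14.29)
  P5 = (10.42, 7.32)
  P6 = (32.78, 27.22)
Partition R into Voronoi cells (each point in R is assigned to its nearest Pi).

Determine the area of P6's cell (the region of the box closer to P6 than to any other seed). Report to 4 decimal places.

1. box [0,45]×[0,31]: [(0, 0) (45, 0) (45, 31) (0, 31)]
2. ⊥bis P6·P0 via (18.765,16.8): [(31.2556, 0) (45, 0) (45, 31) (8.2075, 31)]  |A|=783.3224
3. ⊥bis P6·P1 via (19.655,18.575): [(31.8897, 0) (45, 0) (45, 31) (11.4711, 31)]  |A|=722.9076
4. ⊥bis P6·P2 via (32.035,25.4): [(45, 20.0929) (45, 31) (18.3545, 31)]  |A|=145.3128
5. ⊥bis P6·P3 via (24.225,20.445): [(45, 20.0929) (45, 31) (18.3545, 31)]  |A|=145.3128
6. ⊥bis P6·P4 via (32.785,20.755): [(43.3625, 20.7632) (45, 20.7644) (45, 31) (18.3545, 31)]  |A|=144.763
7. ⊥bis P6·P5 via (21.6,17.27): [(43.3625, 20.7632) (45, 20.7644) (45, 31) (18.3545, 31)]  |A|=144.763
8. canonical 4-gon: [(43.3625, 20.7632) (45, 20.7644) (45, 31) (18.3545, 31)]
9. shoelace: 144.763

Area of P6's cell: 144.7630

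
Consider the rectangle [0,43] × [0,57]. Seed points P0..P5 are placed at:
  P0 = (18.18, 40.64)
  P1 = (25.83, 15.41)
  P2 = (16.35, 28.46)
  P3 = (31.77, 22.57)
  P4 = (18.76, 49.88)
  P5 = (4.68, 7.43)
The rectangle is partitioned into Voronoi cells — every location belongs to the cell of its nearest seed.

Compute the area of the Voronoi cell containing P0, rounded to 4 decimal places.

Area of P0's cell: 364.8386

1. box [0,43]×[0,57]: [(0, 0) (43, 0) (43, 57) (0, 57)]
2. ⊥bis P0·P1 via (22.005,28.025): [(0, 21.3529) (43, 34.3909) (43, 57) (0, 57)]  |A|=1252.5092
3. ⊥bis P0·P2 via (17.265,34.55): [(0, 37.144) (34.8239, 31.9118) (43, 34.3909) (43, 57) (0, 57)]  |A|=977.5543
4. ⊥bis P0·P3 via (24.975,31.605): [(0, 37.144) (26.955, 33.0941) (43, 45.1612) (43, 57) (0, 57)]  |A|=876.5629
5. ⊥bis P0·P4 via (18.47,45.26): [(0, 46.4194) (0, 37.144) (26.955, 33.0941) (41.2317, 43.8312)]  |A|=364.8386
6. ⊥bis P0·P5 via (11.43,24.035): [(0, 46.4194) (0, 37.144) (26.955, 33.0941) (41.2317, 43.8312)]  |A|=364.8386
7. canonical 4-gon: [(0, 46.4194) (0, 37.144) (26.955, 33.0941) (41.2317, 43.8312)]
8. shoelace: 364.8386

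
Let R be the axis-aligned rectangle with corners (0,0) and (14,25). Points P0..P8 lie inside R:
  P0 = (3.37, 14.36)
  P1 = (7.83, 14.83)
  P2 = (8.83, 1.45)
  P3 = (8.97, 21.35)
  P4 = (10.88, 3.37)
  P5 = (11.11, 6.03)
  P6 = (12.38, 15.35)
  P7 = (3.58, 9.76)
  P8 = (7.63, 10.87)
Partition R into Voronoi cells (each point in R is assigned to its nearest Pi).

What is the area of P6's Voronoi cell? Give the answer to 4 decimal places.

Area of P6's cell: 30.8630

1. box [0,14]×[0,25]: [(0, 0) (14, 0) (14, 25) (0, 25)]
2. ⊥bis P6·P0 via (7.875,14.855): [(9.5072, 0) (14, 0) (14, 25) (6.7603, 25)]  |A|=146.6559
3. ⊥bis P6·P1 via (10.105,15.09): [(11.8296, 0) (14, 0) (14, 25) (8.9724, 25)]  |A|=89.975
4. ⊥bis P6·P2 via (10.605,8.4): [(10.8775, 8.3304) (14, 7.5329) (14, 25) (8.9724, 25)]  |A|=69.174
5. ⊥bis P6·P3 via (10.675,18.35): [(9.7899, 17.847) (10.8775, 8.3304) (14, 7.5329) (14, 20.2397)]  |A|=41.1723
6. ⊥bis P6·P4 via (11.63,9.36): [(9.7899, 17.847) (10.7472, 9.4705) (14, 9.0633) (14, 20.2397)]  |A|=36.9553
7. ⊥bis P6·P5 via (11.745,10.69): [(9.7899, 17.847) (10.5899, 10.8474) (14, 10.3827) (14, 20.2397)]  |A|=32.4982
8. ⊥bis P6·P7 via (7.98,12.555): [(9.7899, 17.847) (10.5899, 10.8474) (14, 10.3827) (14, 20.2397)]  |A|=32.4982
9. ⊥bis P6·P8 via (10.005,13.11): [(9.7899, 17.847) (10.3763, 12.7163) (12.3674, 10.6052) (14, 10.3827) (14, 20.2397)]  |A|=30.863
10. canonical 5-gon: [(9.7899, 17.847) (10.3763, 12.7163) (12.3674, 10.6052) (14, 10.3827) (14, 20.2397)]
11. shoelace: 30.863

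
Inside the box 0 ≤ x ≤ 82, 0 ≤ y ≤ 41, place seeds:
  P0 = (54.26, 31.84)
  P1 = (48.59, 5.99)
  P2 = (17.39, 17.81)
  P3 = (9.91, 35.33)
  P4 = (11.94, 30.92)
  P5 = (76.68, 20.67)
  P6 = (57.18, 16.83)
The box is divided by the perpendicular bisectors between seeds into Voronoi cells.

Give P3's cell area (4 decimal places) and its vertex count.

Area of P3's cell: 180.8669 (3 vertices)

1. box [0,82]×[0,41]: [(0, 0) (82, 0) (82, 41) (0, 41)]
2. ⊥bis P3·P0 via (32.085,33.585): [(0, 0) (29.4421, 0) (32.6685, 41) (0, 41)]  |A|=1273.2678
3. ⊥bis P3·P1 via (29.25,20.66): [(0, 0) (13.5787, 0) (31.2783, 23.334) (32.6685, 41) (0, 41)]  |A|=1088.1896
4. ⊥bis P3·P2 via (13.65,26.57): [(0, 20.7423) (32.1547, 34.4704) (32.6685, 41) (0, 41)]  |A|=432.3467
5. ⊥bis P3·P4 via (10.925,33.125): [(0, 28.096) (28.0328, 41) (0, 41)]  |A|=180.8669
6. ⊥bis P3·P5 via (43.295,28): [(0, 28.096) (28.0328, 41) (0, 41)]  |A|=180.8669
7. ⊥bis P3·P6 via (33.545,26.08): [(0, 28.096) (28.0328, 41) (0, 41)]  |A|=180.8669
8. canonical 3-gon: [(0, 28.096) (28.0328, 41) (0, 41)]
9. shoelace: 180.8669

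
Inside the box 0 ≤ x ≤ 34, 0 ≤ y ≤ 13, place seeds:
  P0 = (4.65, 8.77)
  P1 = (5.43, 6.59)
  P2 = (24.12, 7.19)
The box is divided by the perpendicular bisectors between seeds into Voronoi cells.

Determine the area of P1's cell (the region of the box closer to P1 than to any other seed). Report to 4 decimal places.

Area of P1's cell: 126.3542

1. box [0,34]×[0,13]: [(0, 0) (34, 0) (34, 13) (0, 13)]
2. ⊥bis P1·P0 via (5.04,7.68): [(0, 5.8767) (0, 0) (34, 0) (34, 13) (19.9087, 13)]  |A|=371.0921
3. ⊥bis P1·P2 via (14.775,6.89): [(14.6394, 11.1146) (0, 5.8767) (0, 0) (14.9962, 0)]  |A|=126.3542
4. canonical 4-gon: [(14.6394, 11.1146) (0, 5.8767) (0, 0) (14.9962, 0)]
5. shoelace: 126.3542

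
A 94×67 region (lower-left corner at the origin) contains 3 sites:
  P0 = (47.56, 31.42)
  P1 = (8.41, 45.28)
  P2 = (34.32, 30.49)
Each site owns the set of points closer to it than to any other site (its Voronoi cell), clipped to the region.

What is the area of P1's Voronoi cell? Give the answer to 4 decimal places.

Area of P1's cell: 1263.8098

1. box [0,94]×[0,67]: [(0, 0) (94, 0) (94, 67) (0, 67)]
2. ⊥bis P1·P0 via (27.985,38.35): [(0, 0) (14.4082, 0) (38.1278, 67) (0, 67)]  |A|=1759.9552
3. ⊥bis P1·P2 via (21.365,37.885): [(0, 0.4565) (37.9845, 67) (0, 67)]  |A|=1263.8098
4. canonical 3-gon: [(0, 0.4565) (37.9845, 67) (0, 67)]
5. shoelace: 1263.8098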